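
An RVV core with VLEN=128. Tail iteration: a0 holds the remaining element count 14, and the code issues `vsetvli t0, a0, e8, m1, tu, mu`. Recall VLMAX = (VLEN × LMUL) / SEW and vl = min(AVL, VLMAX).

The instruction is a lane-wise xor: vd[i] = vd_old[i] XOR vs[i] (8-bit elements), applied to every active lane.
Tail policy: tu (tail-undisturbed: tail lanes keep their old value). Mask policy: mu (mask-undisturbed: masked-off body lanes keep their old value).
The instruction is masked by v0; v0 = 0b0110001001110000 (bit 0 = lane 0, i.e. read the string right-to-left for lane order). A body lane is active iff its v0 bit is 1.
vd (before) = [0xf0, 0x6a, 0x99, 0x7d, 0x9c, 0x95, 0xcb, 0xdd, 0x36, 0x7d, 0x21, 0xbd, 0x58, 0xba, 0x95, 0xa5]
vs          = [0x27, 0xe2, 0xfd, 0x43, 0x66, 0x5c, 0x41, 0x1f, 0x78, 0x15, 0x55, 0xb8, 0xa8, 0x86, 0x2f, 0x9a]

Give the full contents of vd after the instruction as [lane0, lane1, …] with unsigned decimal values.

lanes per group: 128·1/8 = 16
vl ← min(14, 16) = 14
  i=0: mask-off/keep → 240
  i=1: mask-off/keep → 106
  i=2: mask-off/keep → 153
  i=3: mask-off/keep → 125
  i=4: xor(0x9c,0x66) → 250
  i=5: xor(0x95,0x5c) → 201
  i=6: xor(0xcb,0x41) → 138
  i=7: mask-off/keep → 221
  i=8: mask-off/keep → 54
  i=9: xor(0x7d,0x15) → 104
  i=10: mask-off/keep → 33
  i=11: mask-off/keep → 189
  i=12: mask-off/keep → 88
  i=13: xor(0xba,0x86) → 60
  i=14: tail/keep → 149
  i=15: tail/keep → 165

vd = [240, 106, 153, 125, 250, 201, 138, 221, 54, 104, 33, 189, 88, 60, 149, 165]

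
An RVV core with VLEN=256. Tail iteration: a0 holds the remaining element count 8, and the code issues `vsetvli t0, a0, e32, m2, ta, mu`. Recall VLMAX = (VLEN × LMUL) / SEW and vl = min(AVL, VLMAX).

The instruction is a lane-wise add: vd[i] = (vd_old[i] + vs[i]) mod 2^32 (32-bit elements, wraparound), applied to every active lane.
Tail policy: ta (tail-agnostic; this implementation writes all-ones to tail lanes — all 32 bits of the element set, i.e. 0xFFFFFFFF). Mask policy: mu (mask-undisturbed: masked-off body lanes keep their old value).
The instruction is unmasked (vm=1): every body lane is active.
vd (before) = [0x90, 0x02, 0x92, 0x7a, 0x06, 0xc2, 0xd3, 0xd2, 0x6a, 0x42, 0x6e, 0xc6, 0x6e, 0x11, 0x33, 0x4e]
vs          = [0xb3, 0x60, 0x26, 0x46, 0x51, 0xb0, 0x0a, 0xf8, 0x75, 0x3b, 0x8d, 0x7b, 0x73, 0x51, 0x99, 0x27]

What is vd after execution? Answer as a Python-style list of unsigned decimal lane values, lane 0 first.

vd = [323, 98, 184, 192, 87, 370, 221, 458, 4294967295, 4294967295, 4294967295, 4294967295, 4294967295, 4294967295, 4294967295, 4294967295]

VLMAX = (256 × 2) / 32 = 16 lanes
vl ← min(8, 16) = 8
  i=0: add(0x90,0xb3) → 323
  i=1: add(0x02,0x60) → 98
  i=2: add(0x92,0x26) → 184
  i=3: add(0x7a,0x46) → 192
  i=4: add(0x06,0x51) → 87
  i=5: add(0xc2,0xb0) → 370
  i=6: add(0xd3,0x0a) → 221
  i=7: add(0xd2,0xf8) → 458
  i=8: tail/ones → 4294967295
  i=9: tail/ones → 4294967295
  i=10: tail/ones → 4294967295
  i=11: tail/ones → 4294967295
  i=12: tail/ones → 4294967295
  i=13: tail/ones → 4294967295
  i=14: tail/ones → 4294967295
  i=15: tail/ones → 4294967295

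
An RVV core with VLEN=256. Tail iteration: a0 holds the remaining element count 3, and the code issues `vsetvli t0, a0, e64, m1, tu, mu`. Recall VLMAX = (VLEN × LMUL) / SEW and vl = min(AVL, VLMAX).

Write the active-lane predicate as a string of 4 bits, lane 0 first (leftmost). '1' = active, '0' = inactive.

lanes per group: 256·1/64 = 4
AVL=3 ≤ VLMAX=4, so vl = 3
bits (lane 0 leftmost): 1110

predicate = 1110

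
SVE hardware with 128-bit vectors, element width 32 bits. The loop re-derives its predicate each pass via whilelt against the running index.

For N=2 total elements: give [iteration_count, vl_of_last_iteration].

lane count: 128 div 32 = 4
N=2: ⌈2/4⌉ = 1 iters; last vl = 2 − 0×4 = 2

[iterations, last_vl] = [1, 2]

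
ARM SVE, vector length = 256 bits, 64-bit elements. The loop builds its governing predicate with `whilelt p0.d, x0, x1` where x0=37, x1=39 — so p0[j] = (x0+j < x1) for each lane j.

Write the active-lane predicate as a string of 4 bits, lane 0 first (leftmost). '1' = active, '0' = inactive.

predicate = 1100

256-bit reg / 64-bit elem → 4 lanes
p0[j] = (37+j < 39); true for j=0..1 → 2 lanes set
bits (lane 0 leftmost): 1100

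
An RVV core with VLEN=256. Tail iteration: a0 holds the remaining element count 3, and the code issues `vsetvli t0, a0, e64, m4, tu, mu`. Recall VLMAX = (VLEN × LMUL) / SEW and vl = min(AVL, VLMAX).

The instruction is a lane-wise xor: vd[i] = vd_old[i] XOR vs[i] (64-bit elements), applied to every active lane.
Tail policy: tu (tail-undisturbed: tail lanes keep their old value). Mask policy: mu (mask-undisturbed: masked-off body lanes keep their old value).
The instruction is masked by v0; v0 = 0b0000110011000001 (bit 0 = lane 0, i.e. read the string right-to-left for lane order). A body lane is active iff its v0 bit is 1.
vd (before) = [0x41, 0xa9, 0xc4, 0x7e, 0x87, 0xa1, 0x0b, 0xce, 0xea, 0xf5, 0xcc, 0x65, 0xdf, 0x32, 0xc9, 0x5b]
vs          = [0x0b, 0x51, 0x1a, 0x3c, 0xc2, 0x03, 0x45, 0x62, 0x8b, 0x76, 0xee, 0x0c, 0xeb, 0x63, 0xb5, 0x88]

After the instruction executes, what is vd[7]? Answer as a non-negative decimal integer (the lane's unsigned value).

VLMAX = (256 × 4) / 64 = 16 lanes
vl = min(AVL, VLMAX) = min(3, 16) = 3
lane  0: xor(0x41,0x0b) ⇒ 0x4a
lane  1: mask-off/keep ⇒ 0xa9
lane  2: mask-off/keep ⇒ 0xc4
lane  3: tail/keep ⇒ 0x7e
lane  4: tail/keep ⇒ 0x87
lane  5: tail/keep ⇒ 0xa1
lane  6: tail/keep ⇒ 0x0b
lane  7: tail/keep ⇒ 0xce
lane  8: tail/keep ⇒ 0xea
lane  9: tail/keep ⇒ 0xf5
lane 10: tail/keep ⇒ 0xcc
lane 11: tail/keep ⇒ 0x65
lane 12: tail/keep ⇒ 0xdf
lane 13: tail/keep ⇒ 0x32
lane 14: tail/keep ⇒ 0xc9
lane 15: tail/keep ⇒ 0x5b

vd[7] = 206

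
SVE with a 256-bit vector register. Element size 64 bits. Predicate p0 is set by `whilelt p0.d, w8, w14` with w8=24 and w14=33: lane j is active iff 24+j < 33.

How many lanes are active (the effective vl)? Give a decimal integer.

256-bit reg / 64-bit elem → 4 lanes
p0[j] = (24+j < 33); true for j=0..3 → 4 lanes set

vl = 4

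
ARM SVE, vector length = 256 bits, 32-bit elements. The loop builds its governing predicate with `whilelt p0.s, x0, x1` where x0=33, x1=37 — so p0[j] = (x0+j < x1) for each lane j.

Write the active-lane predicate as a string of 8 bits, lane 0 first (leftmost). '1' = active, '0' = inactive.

predicate = 11110000

register lanes = 256/32 = 8
active while 33+j < 37, i.e. j ∈ [0,4) capped at 8 ⇒ 4
bits (lane 0 leftmost): 11110000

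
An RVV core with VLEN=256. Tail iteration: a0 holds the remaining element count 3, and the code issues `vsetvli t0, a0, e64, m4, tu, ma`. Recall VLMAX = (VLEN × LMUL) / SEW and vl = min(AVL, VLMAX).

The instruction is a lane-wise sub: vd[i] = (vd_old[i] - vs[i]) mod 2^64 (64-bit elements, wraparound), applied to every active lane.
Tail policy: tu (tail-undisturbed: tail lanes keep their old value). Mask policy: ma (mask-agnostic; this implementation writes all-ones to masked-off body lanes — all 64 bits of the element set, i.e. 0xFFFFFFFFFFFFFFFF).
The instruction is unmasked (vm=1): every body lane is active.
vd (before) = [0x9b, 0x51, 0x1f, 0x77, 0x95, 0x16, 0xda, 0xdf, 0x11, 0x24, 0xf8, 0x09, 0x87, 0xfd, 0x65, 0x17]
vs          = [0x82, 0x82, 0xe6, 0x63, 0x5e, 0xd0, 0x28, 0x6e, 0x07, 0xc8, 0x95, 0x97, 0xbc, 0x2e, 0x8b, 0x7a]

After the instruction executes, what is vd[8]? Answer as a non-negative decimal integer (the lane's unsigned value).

vd[8] = 17

VLMAX = VLEN×LMUL/SEW = 256×4/64 = 16
vl = min(AVL, VLMAX) = min(3, 16) = 3
vd[0] sub(0x9b,0x82) -> 0x19
vd[1] sub(0x51,0x82) -> 0xffffffffffffffcf
vd[2] sub(0x1f,0xe6) -> 0xffffffffffffff39
vd[3] tail/keep -> 0x77
vd[4] tail/keep -> 0x95
vd[5] tail/keep -> 0x16
vd[6] tail/keep -> 0xda
vd[7] tail/keep -> 0xdf
vd[8] tail/keep -> 0x11
vd[9] tail/keep -> 0x24
vd[10] tail/keep -> 0xf8
vd[11] tail/keep -> 0x09
vd[12] tail/keep -> 0x87
vd[13] tail/keep -> 0xfd
vd[14] tail/keep -> 0x65
vd[15] tail/keep -> 0x17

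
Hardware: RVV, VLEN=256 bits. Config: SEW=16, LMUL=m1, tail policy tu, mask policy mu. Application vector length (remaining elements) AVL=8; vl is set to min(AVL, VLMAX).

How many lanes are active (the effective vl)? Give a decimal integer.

vl = 8

VLMAX = VLEN×LMUL/SEW = 256×1/16 = 16
vl ← min(8, 16) = 8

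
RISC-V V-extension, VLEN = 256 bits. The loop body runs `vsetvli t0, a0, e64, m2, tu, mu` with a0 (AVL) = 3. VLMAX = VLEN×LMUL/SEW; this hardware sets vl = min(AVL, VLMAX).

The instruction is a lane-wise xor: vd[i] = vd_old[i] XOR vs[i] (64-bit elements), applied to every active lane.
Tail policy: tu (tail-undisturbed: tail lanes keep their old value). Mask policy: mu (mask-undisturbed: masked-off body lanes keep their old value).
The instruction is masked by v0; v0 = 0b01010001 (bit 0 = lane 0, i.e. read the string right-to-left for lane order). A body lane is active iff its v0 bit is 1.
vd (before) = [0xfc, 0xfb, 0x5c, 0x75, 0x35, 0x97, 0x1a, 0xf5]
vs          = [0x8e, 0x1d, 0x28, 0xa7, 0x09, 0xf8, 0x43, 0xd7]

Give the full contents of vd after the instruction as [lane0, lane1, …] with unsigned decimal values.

vd = [114, 251, 92, 117, 53, 151, 26, 245]

lanes per group: 256·2/64 = 8
vl ← min(3, 8) = 3
  i=0: xor(0xfc,0x8e) → 114
  i=1: mask-off/keep → 251
  i=2: mask-off/keep → 92
  i=3: tail/keep → 117
  i=4: tail/keep → 53
  i=5: tail/keep → 151
  i=6: tail/keep → 26
  i=7: tail/keep → 245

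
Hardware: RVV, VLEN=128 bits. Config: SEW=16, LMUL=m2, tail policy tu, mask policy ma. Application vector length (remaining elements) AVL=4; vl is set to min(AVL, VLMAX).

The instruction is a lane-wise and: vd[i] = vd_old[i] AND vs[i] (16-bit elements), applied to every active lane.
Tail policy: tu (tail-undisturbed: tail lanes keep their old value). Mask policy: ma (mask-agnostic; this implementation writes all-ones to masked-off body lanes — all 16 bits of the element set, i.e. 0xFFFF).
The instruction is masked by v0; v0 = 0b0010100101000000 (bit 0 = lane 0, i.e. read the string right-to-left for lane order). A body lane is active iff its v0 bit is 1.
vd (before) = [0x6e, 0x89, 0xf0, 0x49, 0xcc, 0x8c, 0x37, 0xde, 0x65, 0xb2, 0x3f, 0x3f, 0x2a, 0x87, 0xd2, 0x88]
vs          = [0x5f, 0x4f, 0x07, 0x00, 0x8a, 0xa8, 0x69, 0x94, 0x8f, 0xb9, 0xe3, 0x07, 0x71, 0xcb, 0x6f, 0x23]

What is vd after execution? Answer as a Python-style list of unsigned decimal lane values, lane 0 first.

vd = [65535, 65535, 65535, 65535, 204, 140, 55, 222, 101, 178, 63, 63, 42, 135, 210, 136]

VLMAX = (128 × 2) / 16 = 16 lanes
vl ← min(4, 16) = 4
[0] mask-off/ones = 0xffff
[1] mask-off/ones = 0xffff
[2] mask-off/ones = 0xffff
[3] mask-off/ones = 0xffff
[4] tail/keep = 0xcc
[5] tail/keep = 0x8c
[6] tail/keep = 0x37
[7] tail/keep = 0xde
[8] tail/keep = 0x65
[9] tail/keep = 0xb2
[10] tail/keep = 0x3f
[11] tail/keep = 0x3f
[12] tail/keep = 0x2a
[13] tail/keep = 0x87
[14] tail/keep = 0xd2
[15] tail/keep = 0x88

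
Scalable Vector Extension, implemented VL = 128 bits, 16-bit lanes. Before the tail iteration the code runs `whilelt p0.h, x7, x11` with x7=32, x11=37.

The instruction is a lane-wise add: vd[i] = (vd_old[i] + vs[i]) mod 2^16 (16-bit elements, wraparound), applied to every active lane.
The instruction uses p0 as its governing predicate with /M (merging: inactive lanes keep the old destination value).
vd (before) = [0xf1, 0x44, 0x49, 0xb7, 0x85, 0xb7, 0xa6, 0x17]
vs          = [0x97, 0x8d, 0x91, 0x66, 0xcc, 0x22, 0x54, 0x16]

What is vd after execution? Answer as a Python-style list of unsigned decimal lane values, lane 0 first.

128-bit reg / 16-bit elem → 8 lanes
p0[j] = (32+j < 37); true for j=0..4 → 5 lanes set
[0] add(0xf1,0x97) = 0x188
[1] add(0x44,0x8d) = 0xd1
[2] add(0x49,0x91) = 0xda
[3] add(0xb7,0x66) = 0x11d
[4] add(0x85,0xcc) = 0x151
[5] tail/keep = 0xb7
[6] tail/keep = 0xa6
[7] tail/keep = 0x17

vd = [392, 209, 218, 285, 337, 183, 166, 23]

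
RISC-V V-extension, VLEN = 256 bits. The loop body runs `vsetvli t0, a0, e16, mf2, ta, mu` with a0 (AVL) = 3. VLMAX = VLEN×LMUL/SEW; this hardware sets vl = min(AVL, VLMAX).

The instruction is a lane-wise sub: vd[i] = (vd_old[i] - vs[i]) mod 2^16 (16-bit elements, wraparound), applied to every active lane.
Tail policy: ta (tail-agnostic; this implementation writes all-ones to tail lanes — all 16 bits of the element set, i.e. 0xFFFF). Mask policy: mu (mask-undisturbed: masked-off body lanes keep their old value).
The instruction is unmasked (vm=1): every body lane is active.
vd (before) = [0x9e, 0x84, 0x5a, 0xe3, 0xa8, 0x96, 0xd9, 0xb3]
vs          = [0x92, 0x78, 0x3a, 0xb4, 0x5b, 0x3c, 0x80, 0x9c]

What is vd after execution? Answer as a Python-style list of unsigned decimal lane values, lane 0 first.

VLMAX = (256 × 1/2) / 16 = 8 lanes
AVL=3 ≤ VLMAX=8, so vl = 3
vd[0] sub(0x9e,0x92) -> 0x0c
vd[1] sub(0x84,0x78) -> 0x0c
vd[2] sub(0x5a,0x3a) -> 0x20
vd[3] tail/ones -> 0xffff
vd[4] tail/ones -> 0xffff
vd[5] tail/ones -> 0xffff
vd[6] tail/ones -> 0xffff
vd[7] tail/ones -> 0xffff

vd = [12, 12, 32, 65535, 65535, 65535, 65535, 65535]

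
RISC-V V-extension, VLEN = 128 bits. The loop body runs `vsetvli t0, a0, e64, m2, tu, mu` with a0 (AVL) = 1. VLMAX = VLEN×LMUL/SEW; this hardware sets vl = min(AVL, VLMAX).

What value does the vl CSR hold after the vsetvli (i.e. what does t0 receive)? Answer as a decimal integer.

lanes per group: 128·2/64 = 4
vl = min(AVL, VLMAX) = min(1, 4) = 1

vl = 1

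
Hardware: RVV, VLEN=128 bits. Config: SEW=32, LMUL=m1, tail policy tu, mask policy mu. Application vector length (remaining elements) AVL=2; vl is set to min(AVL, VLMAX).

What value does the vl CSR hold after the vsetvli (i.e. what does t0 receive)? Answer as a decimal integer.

vl = 2

VLMAX = VLEN×LMUL/SEW = 128×1/32 = 4
vl ← min(2, 4) = 2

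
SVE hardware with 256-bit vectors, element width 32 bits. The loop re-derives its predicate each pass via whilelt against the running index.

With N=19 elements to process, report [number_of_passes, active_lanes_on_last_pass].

256-bit reg / 32-bit elem → 8 lanes
iterations = ceil(19/8) = 3; final-pass vl = 3

[iterations, last_vl] = [3, 3]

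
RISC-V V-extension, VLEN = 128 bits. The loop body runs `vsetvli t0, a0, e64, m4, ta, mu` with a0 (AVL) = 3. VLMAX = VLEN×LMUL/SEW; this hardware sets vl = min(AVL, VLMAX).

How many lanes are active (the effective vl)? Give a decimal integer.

VLMAX = VLEN×LMUL/SEW = 128×4/64 = 8
vl ← min(3, 8) = 3

vl = 3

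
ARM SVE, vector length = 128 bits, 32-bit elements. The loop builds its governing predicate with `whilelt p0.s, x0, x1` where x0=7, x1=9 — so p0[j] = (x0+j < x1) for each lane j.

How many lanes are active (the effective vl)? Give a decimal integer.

vl = 2

lane count: 128 div 32 = 4
whilelt: lane j active iff 7+j < 9 → j < 2 → 2 active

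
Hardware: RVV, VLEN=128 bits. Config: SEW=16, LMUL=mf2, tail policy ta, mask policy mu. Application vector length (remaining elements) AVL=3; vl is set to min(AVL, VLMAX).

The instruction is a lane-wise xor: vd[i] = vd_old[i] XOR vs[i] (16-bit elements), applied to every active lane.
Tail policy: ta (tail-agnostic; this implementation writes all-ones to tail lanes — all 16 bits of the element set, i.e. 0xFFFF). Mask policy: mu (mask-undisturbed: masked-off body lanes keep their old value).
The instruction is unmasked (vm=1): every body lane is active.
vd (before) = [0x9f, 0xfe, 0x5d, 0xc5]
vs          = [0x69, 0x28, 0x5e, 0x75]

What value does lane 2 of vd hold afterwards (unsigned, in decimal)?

VLMAX = VLEN×LMUL/SEW = 128×1/2/16 = 4
AVL=3 ≤ VLMAX=4, so vl = 3
[0] xor(0x9f,0x69) = 0xf6
[1] xor(0xfe,0x28) = 0xd6
[2] xor(0x5d,0x5e) = 0x03
[3] tail/ones = 0xffff

vd[2] = 3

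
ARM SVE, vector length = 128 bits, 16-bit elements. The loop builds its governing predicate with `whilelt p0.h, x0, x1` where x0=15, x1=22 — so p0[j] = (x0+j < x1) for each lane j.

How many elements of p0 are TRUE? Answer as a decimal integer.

register lanes = 128/16 = 8
whilelt: lane j active iff 15+j < 22 → j < 7 → 7 active

vl = 7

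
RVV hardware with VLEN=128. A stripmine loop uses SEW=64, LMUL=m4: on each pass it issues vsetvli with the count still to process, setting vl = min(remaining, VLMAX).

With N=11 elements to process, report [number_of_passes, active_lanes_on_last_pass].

VLMAX = (128 × 4) / 64 = 8 lanes
11 elements at 8/iter → 2 passes, remainder 3 on the last

[iterations, last_vl] = [2, 3]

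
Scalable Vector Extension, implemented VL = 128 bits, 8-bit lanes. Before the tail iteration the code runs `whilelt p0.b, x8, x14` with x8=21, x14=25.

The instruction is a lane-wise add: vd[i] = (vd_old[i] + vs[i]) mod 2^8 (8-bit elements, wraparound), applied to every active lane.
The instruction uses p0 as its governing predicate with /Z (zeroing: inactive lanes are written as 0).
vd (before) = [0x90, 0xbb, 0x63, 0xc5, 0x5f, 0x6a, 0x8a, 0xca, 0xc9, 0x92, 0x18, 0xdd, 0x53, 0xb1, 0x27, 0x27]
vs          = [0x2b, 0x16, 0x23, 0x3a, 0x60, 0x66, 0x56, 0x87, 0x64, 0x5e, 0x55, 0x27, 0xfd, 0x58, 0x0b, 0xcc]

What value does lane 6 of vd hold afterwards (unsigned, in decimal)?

register lanes = 128/8 = 16
whilelt: lane j active iff 21+j < 25 → j < 4 → 4 active
  i=0: add(0x90,0x2b) → 187
  i=1: add(0xbb,0x16) → 209
  i=2: add(0x63,0x23) → 134
  i=3: add(0xc5,0x3a) → 255
  i=4: tail/zero → 0
  i=5: tail/zero → 0
  i=6: tail/zero → 0
  i=7: tail/zero → 0
  i=8: tail/zero → 0
  i=9: tail/zero → 0
  i=10: tail/zero → 0
  i=11: tail/zero → 0
  i=12: tail/zero → 0
  i=13: tail/zero → 0
  i=14: tail/zero → 0
  i=15: tail/zero → 0

vd[6] = 0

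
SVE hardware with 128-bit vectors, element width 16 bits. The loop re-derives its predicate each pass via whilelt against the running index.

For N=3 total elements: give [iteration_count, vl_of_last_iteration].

[iterations, last_vl] = [1, 3]

register lanes = 128/16 = 8
iterations = ceil(3/8) = 1; final-pass vl = 3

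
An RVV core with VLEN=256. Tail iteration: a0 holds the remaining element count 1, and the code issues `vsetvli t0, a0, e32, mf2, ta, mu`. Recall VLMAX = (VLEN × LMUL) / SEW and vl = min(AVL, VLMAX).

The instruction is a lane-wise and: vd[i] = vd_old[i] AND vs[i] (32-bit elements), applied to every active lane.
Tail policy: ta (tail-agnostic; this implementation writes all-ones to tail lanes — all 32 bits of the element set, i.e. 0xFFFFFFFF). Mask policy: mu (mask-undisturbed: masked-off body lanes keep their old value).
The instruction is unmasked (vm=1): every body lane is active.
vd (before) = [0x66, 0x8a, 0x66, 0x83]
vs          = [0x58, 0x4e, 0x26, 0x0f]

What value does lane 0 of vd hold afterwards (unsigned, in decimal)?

vd[0] = 64

VLMAX = VLEN×LMUL/SEW = 256×1/2/32 = 4
vl = min(AVL, VLMAX) = min(1, 4) = 1
[0] and(0x66,0x58) = 0x40
[1] tail/ones = 0xffffffff
[2] tail/ones = 0xffffffff
[3] tail/ones = 0xffffffff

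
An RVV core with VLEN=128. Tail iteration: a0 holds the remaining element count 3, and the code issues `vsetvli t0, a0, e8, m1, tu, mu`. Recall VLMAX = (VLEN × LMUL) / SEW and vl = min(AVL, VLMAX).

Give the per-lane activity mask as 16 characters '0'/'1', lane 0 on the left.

predicate = 1110000000000000

lanes per group: 128·1/8 = 16
AVL=3 ≤ VLMAX=16, so vl = 3
bits (lane 0 leftmost): 1110000000000000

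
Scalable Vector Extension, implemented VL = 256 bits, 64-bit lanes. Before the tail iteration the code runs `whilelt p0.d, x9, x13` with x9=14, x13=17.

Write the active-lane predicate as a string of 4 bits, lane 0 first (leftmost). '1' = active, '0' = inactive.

predicate = 1110

256-bit reg / 64-bit elem → 4 lanes
p0[j] = (14+j < 17); true for j=0..2 → 3 lanes set
bits (lane 0 leftmost): 1110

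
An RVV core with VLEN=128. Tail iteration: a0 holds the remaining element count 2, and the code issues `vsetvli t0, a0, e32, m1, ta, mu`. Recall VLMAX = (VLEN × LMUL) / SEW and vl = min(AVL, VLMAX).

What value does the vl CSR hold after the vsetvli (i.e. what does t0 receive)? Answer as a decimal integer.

vl = 2

VLMAX = (128 × 1) / 32 = 4 lanes
vl ← min(2, 4) = 2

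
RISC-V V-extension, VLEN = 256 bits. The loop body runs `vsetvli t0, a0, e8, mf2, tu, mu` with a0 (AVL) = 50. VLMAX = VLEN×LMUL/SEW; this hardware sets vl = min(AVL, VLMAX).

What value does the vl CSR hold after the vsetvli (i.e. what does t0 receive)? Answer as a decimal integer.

lanes per group: 256·1/2/8 = 16
vl = min(AVL, VLMAX) = min(50, 16) = 16

vl = 16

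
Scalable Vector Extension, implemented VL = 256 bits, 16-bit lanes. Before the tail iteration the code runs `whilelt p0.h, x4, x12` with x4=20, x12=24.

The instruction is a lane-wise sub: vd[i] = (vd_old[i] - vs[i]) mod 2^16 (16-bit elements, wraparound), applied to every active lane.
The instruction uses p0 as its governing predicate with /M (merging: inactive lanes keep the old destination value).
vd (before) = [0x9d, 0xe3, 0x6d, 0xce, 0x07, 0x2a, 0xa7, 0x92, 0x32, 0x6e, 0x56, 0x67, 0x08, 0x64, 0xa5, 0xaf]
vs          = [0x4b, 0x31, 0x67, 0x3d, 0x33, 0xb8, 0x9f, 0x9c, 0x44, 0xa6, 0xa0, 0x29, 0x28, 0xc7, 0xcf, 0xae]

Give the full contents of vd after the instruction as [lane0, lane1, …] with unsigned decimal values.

256-bit reg / 16-bit elem → 16 lanes
active while 20+j < 24, i.e. j ∈ [0,4) capped at 16 ⇒ 4
[0] sub(0x9d,0x4b) = 0x52
[1] sub(0xe3,0x31) = 0xb2
[2] sub(0x6d,0x67) = 0x06
[3] sub(0xce,0x3d) = 0x91
[4] tail/keep = 0x07
[5] tail/keep = 0x2a
[6] tail/keep = 0xa7
[7] tail/keep = 0x92
[8] tail/keep = 0x32
[9] tail/keep = 0x6e
[10] tail/keep = 0x56
[11] tail/keep = 0x67
[12] tail/keep = 0x08
[13] tail/keep = 0x64
[14] tail/keep = 0xa5
[15] tail/keep = 0xaf

vd = [82, 178, 6, 145, 7, 42, 167, 146, 50, 110, 86, 103, 8, 100, 165, 175]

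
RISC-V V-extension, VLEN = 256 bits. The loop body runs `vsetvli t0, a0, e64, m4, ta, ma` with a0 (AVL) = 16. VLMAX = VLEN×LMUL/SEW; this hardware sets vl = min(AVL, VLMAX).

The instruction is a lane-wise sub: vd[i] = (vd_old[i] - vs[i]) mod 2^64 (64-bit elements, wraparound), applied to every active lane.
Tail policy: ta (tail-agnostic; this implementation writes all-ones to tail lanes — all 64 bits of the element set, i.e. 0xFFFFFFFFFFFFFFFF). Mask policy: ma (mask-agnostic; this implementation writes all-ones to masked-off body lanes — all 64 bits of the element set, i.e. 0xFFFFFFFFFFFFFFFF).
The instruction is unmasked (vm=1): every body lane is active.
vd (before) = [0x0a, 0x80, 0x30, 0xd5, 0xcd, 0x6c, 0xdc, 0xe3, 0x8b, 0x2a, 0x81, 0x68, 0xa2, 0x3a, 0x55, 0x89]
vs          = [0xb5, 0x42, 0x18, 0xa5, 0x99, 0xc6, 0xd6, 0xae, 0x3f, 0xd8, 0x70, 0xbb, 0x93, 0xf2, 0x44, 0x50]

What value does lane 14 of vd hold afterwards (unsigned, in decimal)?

vd[14] = 17

lanes per group: 256·4/64 = 16
AVL=16 ≤ VLMAX=16, so vl = 16
lane  0: sub(0x0a,0xb5) ⇒ 0xffffffffffffff55
lane  1: sub(0x80,0x42) ⇒ 0x3e
lane  2: sub(0x30,0x18) ⇒ 0x18
lane  3: sub(0xd5,0xa5) ⇒ 0x30
lane  4: sub(0xcd,0x99) ⇒ 0x34
lane  5: sub(0x6c,0xc6) ⇒ 0xffffffffffffffa6
lane  6: sub(0xdc,0xd6) ⇒ 0x06
lane  7: sub(0xe3,0xae) ⇒ 0x35
lane  8: sub(0x8b,0x3f) ⇒ 0x4c
lane  9: sub(0x2a,0xd8) ⇒ 0xffffffffffffff52
lane 10: sub(0x81,0x70) ⇒ 0x11
lane 11: sub(0x68,0xbb) ⇒ 0xffffffffffffffad
lane 12: sub(0xa2,0x93) ⇒ 0x0f
lane 13: sub(0x3a,0xf2) ⇒ 0xffffffffffffff48
lane 14: sub(0x55,0x44) ⇒ 0x11
lane 15: sub(0x89,0x50) ⇒ 0x39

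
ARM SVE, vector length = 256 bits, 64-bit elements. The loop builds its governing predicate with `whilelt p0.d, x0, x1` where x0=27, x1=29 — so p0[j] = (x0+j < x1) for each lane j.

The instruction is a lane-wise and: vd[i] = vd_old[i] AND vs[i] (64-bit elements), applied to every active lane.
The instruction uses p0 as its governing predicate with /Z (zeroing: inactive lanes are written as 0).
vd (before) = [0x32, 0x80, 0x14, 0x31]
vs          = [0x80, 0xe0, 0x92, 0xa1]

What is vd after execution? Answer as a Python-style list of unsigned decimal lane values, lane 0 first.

vd = [0, 128, 0, 0]

lane count: 256 div 64 = 4
active while 27+j < 29, i.e. j ∈ [0,2) capped at 4 ⇒ 2
  i=0: and(0x32,0x80) → 0
  i=1: and(0x80,0xe0) → 128
  i=2: tail/zero → 0
  i=3: tail/zero → 0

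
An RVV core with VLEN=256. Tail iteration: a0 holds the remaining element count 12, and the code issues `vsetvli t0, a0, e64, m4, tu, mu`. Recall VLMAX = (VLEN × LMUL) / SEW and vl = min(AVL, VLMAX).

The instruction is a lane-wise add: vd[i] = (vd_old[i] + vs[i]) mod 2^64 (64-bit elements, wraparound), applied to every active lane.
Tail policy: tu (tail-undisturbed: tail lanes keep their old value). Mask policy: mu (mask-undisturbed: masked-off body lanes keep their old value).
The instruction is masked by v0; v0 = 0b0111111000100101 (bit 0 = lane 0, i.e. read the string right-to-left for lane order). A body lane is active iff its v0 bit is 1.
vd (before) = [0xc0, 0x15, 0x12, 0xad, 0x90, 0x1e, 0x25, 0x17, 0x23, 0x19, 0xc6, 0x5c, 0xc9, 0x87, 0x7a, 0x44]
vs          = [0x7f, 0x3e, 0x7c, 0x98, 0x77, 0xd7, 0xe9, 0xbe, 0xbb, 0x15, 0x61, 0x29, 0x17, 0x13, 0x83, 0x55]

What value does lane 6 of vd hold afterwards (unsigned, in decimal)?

lanes per group: 256·4/64 = 16
vl ← min(12, 16) = 12
vd[0] add(0xc0,0x7f) -> 0x13f
vd[1] mask-off/keep -> 0x15
vd[2] add(0x12,0x7c) -> 0x8e
vd[3] mask-off/keep -> 0xad
vd[4] mask-off/keep -> 0x90
vd[5] add(0x1e,0xd7) -> 0xf5
vd[6] mask-off/keep -> 0x25
vd[7] mask-off/keep -> 0x17
vd[8] mask-off/keep -> 0x23
vd[9] add(0x19,0x15) -> 0x2e
vd[10] add(0xc6,0x61) -> 0x127
vd[11] add(0x5c,0x29) -> 0x85
vd[12] tail/keep -> 0xc9
vd[13] tail/keep -> 0x87
vd[14] tail/keep -> 0x7a
vd[15] tail/keep -> 0x44

vd[6] = 37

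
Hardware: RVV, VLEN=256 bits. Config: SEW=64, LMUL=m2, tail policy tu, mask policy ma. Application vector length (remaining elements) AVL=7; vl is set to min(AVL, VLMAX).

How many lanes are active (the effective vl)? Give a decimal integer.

VLMAX = (256 × 2) / 64 = 8 lanes
vl ← min(7, 8) = 7

vl = 7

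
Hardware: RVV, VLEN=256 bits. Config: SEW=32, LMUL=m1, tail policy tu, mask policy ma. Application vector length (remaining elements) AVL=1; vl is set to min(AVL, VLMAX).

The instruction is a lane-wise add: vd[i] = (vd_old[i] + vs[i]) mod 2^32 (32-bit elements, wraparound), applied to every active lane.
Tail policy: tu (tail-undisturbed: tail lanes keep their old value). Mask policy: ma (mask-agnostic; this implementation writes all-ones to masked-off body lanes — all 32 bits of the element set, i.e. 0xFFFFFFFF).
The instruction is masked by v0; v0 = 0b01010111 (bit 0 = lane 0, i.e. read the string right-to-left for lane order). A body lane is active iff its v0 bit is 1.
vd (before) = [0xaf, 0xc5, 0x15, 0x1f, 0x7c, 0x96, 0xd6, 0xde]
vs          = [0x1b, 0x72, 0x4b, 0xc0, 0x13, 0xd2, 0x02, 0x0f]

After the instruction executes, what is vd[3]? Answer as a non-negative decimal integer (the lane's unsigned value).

VLMAX = (256 × 1) / 32 = 8 lanes
vl = min(AVL, VLMAX) = min(1, 8) = 1
lane  0: add(0xaf,0x1b) ⇒ 0xca
lane  1: tail/keep ⇒ 0xc5
lane  2: tail/keep ⇒ 0x15
lane  3: tail/keep ⇒ 0x1f
lane  4: tail/keep ⇒ 0x7c
lane  5: tail/keep ⇒ 0x96
lane  6: tail/keep ⇒ 0xd6
lane  7: tail/keep ⇒ 0xde

vd[3] = 31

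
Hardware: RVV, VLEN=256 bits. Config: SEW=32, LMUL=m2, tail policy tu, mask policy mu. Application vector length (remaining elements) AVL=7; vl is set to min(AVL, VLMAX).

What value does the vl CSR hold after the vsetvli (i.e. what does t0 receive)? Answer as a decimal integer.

lanes per group: 256·2/32 = 16
AVL=7 ≤ VLMAX=16, so vl = 7

vl = 7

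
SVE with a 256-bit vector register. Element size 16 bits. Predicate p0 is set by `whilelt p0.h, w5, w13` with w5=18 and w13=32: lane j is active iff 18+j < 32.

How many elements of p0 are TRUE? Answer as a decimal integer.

vl = 14

lane count: 256 div 16 = 16
whilelt: lane j active iff 18+j < 32 → j < 14 → 14 active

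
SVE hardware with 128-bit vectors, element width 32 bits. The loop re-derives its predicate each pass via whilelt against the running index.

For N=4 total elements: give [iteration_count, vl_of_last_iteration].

[iterations, last_vl] = [1, 4]

128-bit reg / 32-bit elem → 4 lanes
iterations = ceil(4/4) = 1; final-pass vl = 4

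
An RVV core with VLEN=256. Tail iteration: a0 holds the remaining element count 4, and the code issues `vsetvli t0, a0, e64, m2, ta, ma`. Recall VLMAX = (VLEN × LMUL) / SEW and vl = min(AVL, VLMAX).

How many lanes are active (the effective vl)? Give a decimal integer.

vl = 4

lanes per group: 256·2/64 = 8
vl = min(AVL, VLMAX) = min(4, 8) = 4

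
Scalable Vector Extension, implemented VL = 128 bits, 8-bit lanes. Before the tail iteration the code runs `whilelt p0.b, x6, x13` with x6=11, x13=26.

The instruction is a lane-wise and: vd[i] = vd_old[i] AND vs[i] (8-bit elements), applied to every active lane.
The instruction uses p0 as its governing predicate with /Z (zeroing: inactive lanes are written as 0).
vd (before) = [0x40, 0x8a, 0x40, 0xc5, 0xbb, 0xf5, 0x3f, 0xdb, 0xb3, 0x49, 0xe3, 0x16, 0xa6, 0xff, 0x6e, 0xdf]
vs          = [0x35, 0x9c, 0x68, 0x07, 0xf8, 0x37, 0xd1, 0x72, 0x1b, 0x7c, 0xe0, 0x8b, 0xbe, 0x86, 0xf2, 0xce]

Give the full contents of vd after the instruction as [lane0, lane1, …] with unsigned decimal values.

register lanes = 128/8 = 16
p0[j] = (11+j < 26); true for j=0..14 → 15 lanes set
vd[0] and(0x40,0x35) -> 0x00
vd[1] and(0x8a,0x9c) -> 0x88
vd[2] and(0x40,0x68) -> 0x40
vd[3] and(0xc5,0x07) -> 0x05
vd[4] and(0xbb,0xf8) -> 0xb8
vd[5] and(0xf5,0x37) -> 0x35
vd[6] and(0x3f,0xd1) -> 0x11
vd[7] and(0xdb,0x72) -> 0x52
vd[8] and(0xb3,0x1b) -> 0x13
vd[9] and(0x49,0x7c) -> 0x48
vd[10] and(0xe3,0xe0) -> 0xe0
vd[11] and(0x16,0x8b) -> 0x02
vd[12] and(0xa6,0xbe) -> 0xa6
vd[13] and(0xff,0x86) -> 0x86
vd[14] and(0x6e,0xf2) -> 0x62
vd[15] tail/zero -> 0x00

vd = [0, 136, 64, 5, 184, 53, 17, 82, 19, 72, 224, 2, 166, 134, 98, 0]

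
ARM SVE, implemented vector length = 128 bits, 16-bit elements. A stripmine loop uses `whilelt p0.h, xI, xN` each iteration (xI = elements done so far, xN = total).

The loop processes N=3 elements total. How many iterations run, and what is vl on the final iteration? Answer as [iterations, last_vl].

register lanes = 128/16 = 8
iterations = ceil(3/8) = 1; final-pass vl = 3

[iterations, last_vl] = [1, 3]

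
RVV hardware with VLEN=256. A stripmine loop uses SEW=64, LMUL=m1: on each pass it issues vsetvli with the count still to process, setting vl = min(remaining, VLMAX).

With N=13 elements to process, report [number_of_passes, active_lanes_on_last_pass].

[iterations, last_vl] = [4, 1]

VLMAX = VLEN×LMUL/SEW = 256×1/64 = 4
N=13: ⌈13/4⌉ = 4 iters; last vl = 13 − 3×4 = 1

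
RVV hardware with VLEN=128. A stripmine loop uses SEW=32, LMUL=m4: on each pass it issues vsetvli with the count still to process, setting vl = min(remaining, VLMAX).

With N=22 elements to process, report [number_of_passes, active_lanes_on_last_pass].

VLMAX = (128 × 4) / 32 = 16 lanes
iterations = ceil(22/16) = 2; final-pass vl = 6

[iterations, last_vl] = [2, 6]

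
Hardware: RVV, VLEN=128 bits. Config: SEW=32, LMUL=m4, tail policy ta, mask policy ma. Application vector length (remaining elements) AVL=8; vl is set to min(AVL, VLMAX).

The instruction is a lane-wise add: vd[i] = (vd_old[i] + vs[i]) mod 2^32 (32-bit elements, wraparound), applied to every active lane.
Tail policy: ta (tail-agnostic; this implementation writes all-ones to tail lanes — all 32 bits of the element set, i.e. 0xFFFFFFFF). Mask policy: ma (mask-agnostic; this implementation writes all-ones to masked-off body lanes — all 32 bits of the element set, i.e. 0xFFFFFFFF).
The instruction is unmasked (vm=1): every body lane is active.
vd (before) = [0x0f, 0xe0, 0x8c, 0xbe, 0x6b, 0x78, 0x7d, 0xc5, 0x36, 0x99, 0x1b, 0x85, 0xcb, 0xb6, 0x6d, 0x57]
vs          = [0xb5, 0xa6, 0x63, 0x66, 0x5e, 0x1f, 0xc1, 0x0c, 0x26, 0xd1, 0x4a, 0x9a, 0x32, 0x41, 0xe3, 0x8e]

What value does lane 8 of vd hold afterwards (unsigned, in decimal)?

VLMAX = (128 × 4) / 32 = 16 lanes
vl = min(AVL, VLMAX) = min(8, 16) = 8
lane  0: add(0x0f,0xb5) ⇒ 0xc4
lane  1: add(0xe0,0xa6) ⇒ 0x186
lane  2: add(0x8c,0x63) ⇒ 0xef
lane  3: add(0xbe,0x66) ⇒ 0x124
lane  4: add(0x6b,0x5e) ⇒ 0xc9
lane  5: add(0x78,0x1f) ⇒ 0x97
lane  6: add(0x7d,0xc1) ⇒ 0x13e
lane  7: add(0xc5,0x0c) ⇒ 0xd1
lane  8: tail/ones ⇒ 0xffffffff
lane  9: tail/ones ⇒ 0xffffffff
lane 10: tail/ones ⇒ 0xffffffff
lane 11: tail/ones ⇒ 0xffffffff
lane 12: tail/ones ⇒ 0xffffffff
lane 13: tail/ones ⇒ 0xffffffff
lane 14: tail/ones ⇒ 0xffffffff
lane 15: tail/ones ⇒ 0xffffffff

vd[8] = 4294967295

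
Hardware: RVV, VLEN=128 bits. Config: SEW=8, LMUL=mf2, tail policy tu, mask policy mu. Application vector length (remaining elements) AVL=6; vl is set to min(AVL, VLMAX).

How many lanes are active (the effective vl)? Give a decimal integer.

lanes per group: 128·1/2/8 = 8
vl = min(AVL, VLMAX) = min(6, 8) = 6

vl = 6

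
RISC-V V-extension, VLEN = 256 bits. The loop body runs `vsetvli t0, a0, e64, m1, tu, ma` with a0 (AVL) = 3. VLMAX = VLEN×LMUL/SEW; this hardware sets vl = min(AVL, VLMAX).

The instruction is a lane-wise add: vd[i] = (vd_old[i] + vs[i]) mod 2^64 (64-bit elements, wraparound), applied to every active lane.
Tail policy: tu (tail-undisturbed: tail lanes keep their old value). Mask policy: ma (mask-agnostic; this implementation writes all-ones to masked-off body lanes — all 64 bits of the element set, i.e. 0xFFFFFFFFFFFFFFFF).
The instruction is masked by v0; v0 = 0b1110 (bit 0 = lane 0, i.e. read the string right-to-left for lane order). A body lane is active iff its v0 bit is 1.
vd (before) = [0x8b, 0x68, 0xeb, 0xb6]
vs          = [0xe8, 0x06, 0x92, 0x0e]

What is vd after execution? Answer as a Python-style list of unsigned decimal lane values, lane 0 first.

vd = [18446744073709551615, 110, 381, 182]

VLMAX = (256 × 1) / 64 = 4 lanes
vl = min(AVL, VLMAX) = min(3, 4) = 3
vd[0] mask-off/ones -> 0xffffffffffffffff
vd[1] add(0x68,0x06) -> 0x6e
vd[2] add(0xeb,0x92) -> 0x17d
vd[3] tail/keep -> 0xb6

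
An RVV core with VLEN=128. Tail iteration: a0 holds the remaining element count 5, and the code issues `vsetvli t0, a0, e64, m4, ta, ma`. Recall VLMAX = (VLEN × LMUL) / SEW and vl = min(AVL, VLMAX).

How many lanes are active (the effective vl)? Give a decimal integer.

VLMAX = VLEN×LMUL/SEW = 128×4/64 = 8
vl ← min(5, 8) = 5

vl = 5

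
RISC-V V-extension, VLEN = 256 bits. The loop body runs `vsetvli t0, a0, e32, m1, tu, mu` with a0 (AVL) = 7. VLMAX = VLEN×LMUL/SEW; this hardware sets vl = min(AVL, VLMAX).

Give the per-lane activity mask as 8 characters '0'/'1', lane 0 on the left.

predicate = 11111110

VLMAX = (256 × 1) / 32 = 8 lanes
AVL=7 ≤ VLMAX=8, so vl = 7
bits (lane 0 leftmost): 11111110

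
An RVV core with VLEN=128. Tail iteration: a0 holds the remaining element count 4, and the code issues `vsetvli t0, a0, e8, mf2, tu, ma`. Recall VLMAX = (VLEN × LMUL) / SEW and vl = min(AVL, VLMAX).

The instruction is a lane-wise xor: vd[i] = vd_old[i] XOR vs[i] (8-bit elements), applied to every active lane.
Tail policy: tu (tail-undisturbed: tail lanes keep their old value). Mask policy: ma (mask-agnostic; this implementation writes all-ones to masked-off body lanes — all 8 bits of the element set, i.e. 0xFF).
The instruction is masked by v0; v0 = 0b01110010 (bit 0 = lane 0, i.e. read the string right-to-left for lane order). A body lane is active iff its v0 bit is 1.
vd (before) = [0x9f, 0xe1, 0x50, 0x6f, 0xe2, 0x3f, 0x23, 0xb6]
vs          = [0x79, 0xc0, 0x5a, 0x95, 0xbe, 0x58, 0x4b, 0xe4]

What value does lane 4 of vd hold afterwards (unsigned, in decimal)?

vd[4] = 226

VLMAX = (128 × 1/2) / 8 = 8 lanes
vl = min(AVL, VLMAX) = min(4, 8) = 4
[0] mask-off/ones = 0xff
[1] xor(0xe1,0xc0) = 0x21
[2] mask-off/ones = 0xff
[3] mask-off/ones = 0xff
[4] tail/keep = 0xe2
[5] tail/keep = 0x3f
[6] tail/keep = 0x23
[7] tail/keep = 0xb6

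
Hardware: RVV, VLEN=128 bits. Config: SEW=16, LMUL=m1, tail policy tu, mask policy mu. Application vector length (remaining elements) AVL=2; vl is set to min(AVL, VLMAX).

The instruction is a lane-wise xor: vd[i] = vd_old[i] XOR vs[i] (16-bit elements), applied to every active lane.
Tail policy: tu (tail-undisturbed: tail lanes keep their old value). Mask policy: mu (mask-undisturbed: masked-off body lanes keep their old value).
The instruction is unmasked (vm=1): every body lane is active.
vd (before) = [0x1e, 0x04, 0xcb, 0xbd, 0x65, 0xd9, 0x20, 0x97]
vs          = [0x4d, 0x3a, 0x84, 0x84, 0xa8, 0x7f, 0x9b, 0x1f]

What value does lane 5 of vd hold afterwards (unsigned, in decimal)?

vd[5] = 217

VLMAX = VLEN×LMUL/SEW = 128×1/16 = 8
AVL=2 ≤ VLMAX=8, so vl = 2
[0] xor(0x1e,0x4d) = 0x53
[1] xor(0x04,0x3a) = 0x3e
[2] tail/keep = 0xcb
[3] tail/keep = 0xbd
[4] tail/keep = 0x65
[5] tail/keep = 0xd9
[6] tail/keep = 0x20
[7] tail/keep = 0x97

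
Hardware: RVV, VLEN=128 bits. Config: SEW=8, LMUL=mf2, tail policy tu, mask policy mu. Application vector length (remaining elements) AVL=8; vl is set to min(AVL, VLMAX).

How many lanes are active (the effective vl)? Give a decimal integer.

vl = 8

lanes per group: 128·1/2/8 = 8
vl ← min(8, 8) = 8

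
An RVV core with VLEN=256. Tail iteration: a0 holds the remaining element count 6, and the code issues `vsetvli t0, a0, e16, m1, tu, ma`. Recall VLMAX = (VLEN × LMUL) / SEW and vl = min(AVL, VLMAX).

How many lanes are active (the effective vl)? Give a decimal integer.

lanes per group: 256·1/16 = 16
AVL=6 ≤ VLMAX=16, so vl = 6

vl = 6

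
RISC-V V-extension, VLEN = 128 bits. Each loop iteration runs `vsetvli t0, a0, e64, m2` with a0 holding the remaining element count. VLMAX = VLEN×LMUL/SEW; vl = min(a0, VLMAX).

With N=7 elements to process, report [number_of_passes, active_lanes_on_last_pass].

[iterations, last_vl] = [2, 3]

lanes per group: 128·2/64 = 4
N=7: ⌈7/4⌉ = 2 iters; last vl = 7 − 1×4 = 3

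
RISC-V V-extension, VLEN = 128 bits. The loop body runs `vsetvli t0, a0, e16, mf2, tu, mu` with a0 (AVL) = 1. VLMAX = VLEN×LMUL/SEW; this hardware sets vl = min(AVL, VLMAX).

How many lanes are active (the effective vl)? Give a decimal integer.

vl = 1

VLMAX = VLEN×LMUL/SEW = 128×1/2/16 = 4
vl = min(AVL, VLMAX) = min(1, 4) = 1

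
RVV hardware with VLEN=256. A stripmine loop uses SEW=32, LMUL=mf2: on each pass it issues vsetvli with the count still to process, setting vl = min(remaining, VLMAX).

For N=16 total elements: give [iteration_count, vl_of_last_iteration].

lanes per group: 256·1/2/32 = 4
N=16: ⌈16/4⌉ = 4 iters; last vl = 16 − 3×4 = 4

[iterations, last_vl] = [4, 4]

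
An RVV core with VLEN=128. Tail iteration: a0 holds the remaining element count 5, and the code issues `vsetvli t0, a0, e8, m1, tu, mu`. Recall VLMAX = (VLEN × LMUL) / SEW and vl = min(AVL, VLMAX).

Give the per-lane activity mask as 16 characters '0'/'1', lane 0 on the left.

predicate = 1111100000000000

lanes per group: 128·1/8 = 16
vl ← min(5, 16) = 5
bits (lane 0 leftmost): 1111100000000000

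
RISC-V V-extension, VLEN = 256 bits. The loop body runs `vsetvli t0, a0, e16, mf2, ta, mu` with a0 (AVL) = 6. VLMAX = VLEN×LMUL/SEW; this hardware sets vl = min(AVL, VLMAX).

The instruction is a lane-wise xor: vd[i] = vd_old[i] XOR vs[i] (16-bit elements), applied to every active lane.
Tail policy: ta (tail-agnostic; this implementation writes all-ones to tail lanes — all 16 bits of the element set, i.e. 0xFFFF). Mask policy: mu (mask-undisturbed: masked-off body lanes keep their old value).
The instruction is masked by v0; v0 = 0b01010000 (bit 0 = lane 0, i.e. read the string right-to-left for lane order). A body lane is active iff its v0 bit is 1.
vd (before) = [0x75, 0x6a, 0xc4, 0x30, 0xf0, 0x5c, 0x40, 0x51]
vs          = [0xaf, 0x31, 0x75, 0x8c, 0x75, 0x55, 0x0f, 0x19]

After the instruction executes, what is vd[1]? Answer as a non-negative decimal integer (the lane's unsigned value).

vd[1] = 106

VLMAX = (256 × 1/2) / 16 = 8 lanes
AVL=6 ≤ VLMAX=8, so vl = 6
[0] mask-off/keep = 0x75
[1] mask-off/keep = 0x6a
[2] mask-off/keep = 0xc4
[3] mask-off/keep = 0x30
[4] xor(0xf0,0x75) = 0x85
[5] mask-off/keep = 0x5c
[6] tail/ones = 0xffff
[7] tail/ones = 0xffff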